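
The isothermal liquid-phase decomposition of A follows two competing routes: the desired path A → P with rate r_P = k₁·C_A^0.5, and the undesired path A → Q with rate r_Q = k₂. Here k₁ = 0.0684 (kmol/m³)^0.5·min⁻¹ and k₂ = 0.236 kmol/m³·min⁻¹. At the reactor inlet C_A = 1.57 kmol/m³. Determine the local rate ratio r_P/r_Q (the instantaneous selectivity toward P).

S_{P/Q} = r_P/r_Q = (k₁·C_A^0.5)/(k₂) = (k₁/k₂)·C_A^0.5.
= (0.0684×1.570^0.5) / (0.236) = 0.08570/0.2360 = 0.363.

0.363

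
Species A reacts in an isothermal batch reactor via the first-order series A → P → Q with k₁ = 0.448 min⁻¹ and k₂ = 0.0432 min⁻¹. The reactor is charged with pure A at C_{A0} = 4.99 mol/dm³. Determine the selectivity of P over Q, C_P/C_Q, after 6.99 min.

Solving the coupled first-order balances gives C_P(t) = [k₁/(k₂−k₁)]·C_{A0}·(e^(−k₁t) − e^(−k₂t)).
e^(−k₁t) = e^(−0.448×6.99) = e^(−3.132) = 0.04365; e^(−k₂t) = e^(−0.3020) = 0.7394.
C_P = 0.448×4.99/(0.0432−0.448) × (0.04365−0.7394) = (-5.523)×(-0.6957) = 3.842 mol/dm³.
C_A = C_{A0}e^(−k₁t) = 0.2178 mol/dm³, so C_Q = C_{A0}−C_A−C_P = 0.9301 mol/dm³; C_P/C_Q = 4.13.

4.13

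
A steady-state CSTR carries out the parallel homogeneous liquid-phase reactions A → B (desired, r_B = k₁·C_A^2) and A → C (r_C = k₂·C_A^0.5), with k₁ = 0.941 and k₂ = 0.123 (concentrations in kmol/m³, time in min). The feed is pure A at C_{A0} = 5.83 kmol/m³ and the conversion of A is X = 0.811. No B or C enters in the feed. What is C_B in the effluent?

Exit C_A = C_{A0}(1−X) = 5.83×0.189 = 1.102 kmol/m³.
Rates in a CSTR are evaluated at the outlet concentration: r_B = 0.941×1.102^2 = 1.142, r_C = 0.123×1.102^0.5 = 0.1291.
Fraction of consumed A going to B: r_B/(r_B+r_C) = 0.8985.
C_B = 0.8985·C_{A0}·X = 0.8985×5.83×0.811 = 4.25 kmol/m³.

4.25 kmol/m³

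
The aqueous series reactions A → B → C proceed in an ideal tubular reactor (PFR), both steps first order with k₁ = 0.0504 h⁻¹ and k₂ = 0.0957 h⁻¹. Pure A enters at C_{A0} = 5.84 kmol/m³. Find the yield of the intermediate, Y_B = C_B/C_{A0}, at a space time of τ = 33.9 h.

0.158

For first-order series with pure A initially, C_B(τ) = k₁C_{A0}/(k₂−k₁)·(e^(−k₁τ) − e^(−k₂τ)).
e^(−k₁τ) = e^(−0.0504×33.9) = e^(−1.709) = 0.1811; e^(−k₂τ) = e^(−3.244) = 0.03900.
C_B = 0.0504×5.84/(0.0957−0.0504) × (0.1811−0.03900) = 6.497×0.1421 = 0.9235 kmol/m³.
Y_B = C_B/C_{A0} = 0.9235/5.84 = 0.158.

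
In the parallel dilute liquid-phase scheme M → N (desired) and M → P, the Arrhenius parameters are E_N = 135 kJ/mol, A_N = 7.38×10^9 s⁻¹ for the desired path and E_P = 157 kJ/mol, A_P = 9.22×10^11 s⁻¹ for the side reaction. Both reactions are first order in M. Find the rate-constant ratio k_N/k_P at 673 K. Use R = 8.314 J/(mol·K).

Since both paths have the same order in M, the concentration cancels and S_{N/P} = k_N/k_P = (A_N/A_P)·exp[(E_P−E_N)/(RT)].
(E_P−E_N)/(RT) = (157−135)×10³/(8.314×673) = 22000/5595 = 3.932.
k_N/k_P = (7.38×10^9/9.22×10^11)·exp(3.932) = 0.008004 × 51.00 = 0.408.
Since E_N < E_P, lowering the temperature improves selectivity toward N.

0.408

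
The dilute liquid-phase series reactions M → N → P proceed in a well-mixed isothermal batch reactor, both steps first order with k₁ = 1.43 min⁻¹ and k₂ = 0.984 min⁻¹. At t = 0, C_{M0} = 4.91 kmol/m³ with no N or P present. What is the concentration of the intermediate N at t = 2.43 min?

0.953 kmol/m³

For first-order series with pure M initially, C_N(t) = k₁C_{M0}/(k₂−k₁)·(e^(−k₁t) − e^(−k₂t)).
e^(−k₁t) = e^(−1.43×2.43) = e^(−3.475) = 0.03096; e^(−k₂t) = e^(−2.391) = 0.09153.
C_N = 1.43×4.91/(0.984−1.43) × (0.03096−0.09153) = (-15.74)×(-0.06056) = 0.9534 kmol/m³.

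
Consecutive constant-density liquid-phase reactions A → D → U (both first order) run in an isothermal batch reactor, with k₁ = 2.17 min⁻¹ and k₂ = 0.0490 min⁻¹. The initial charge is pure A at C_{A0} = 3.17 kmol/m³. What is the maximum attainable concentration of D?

2.90 kmol/m³

For a first-order series the maximum intermediate yield is C_{D,max}/C_{A0} = (k₁/k₂)^[k₂/(k₂−k₁)].
= (2.17/0.0490)^(0.0490/(0.0490−2.17)) = (44.29)^(-0.02310) = 0.9162.
C_{D,max} = 0.9162×3.17 = 2.90 kmol/m³.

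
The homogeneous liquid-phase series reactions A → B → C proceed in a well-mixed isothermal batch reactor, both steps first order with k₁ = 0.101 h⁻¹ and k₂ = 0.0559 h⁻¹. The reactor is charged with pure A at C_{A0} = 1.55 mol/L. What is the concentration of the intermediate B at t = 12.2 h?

0.743 mol/L

For first-order series with pure A initially, C_B(t) = k₁C_{A0}/(k₂−k₁)·(e^(−k₁t) − e^(−k₂t)).
e^(−k₁t) = e^(−0.101×12.2) = e^(−1.232) = 0.2917; e^(−k₂t) = e^(−0.6820) = 0.5056.
C_B = 0.101×1.55/(0.0559−0.101) × (0.2917−0.5056) = (-3.471)×(-0.2140) = 0.7427 mol/L.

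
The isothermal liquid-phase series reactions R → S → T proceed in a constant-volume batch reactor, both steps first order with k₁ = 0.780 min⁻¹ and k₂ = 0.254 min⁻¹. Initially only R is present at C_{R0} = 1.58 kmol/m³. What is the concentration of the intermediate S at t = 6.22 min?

For first-order series with pure R initially, C_S(t) = k₁C_{R0}/(k₂−k₁)·(e^(−k₁t) − e^(−k₂t)).
e^(−k₁t) = e^(−0.780×6.22) = e^(−4.852) = 0.007816; e^(−k₂t) = e^(−1.580) = 0.2060.
C_S = 0.780×1.58/(0.254−0.780) × (0.007816−0.2060) = (-2.343)×(-0.1982) = 0.4643 kmol/m³.

0.464 kmol/m³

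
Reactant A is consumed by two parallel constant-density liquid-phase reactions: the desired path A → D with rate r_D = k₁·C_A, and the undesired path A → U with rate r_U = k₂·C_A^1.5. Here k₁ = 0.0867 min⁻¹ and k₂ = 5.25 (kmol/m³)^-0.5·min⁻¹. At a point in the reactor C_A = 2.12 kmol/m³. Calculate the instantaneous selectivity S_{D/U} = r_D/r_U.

0.0113

S_{D/U} = r_D/r_U = (k₁·C_A)/(k₂·C_A^1.5) = (k₁/k₂)·C_A^-0.5.
= (0.0867×2.120) / (5.25×2.120^1.5) = 0.1838/16.21 = 0.0113.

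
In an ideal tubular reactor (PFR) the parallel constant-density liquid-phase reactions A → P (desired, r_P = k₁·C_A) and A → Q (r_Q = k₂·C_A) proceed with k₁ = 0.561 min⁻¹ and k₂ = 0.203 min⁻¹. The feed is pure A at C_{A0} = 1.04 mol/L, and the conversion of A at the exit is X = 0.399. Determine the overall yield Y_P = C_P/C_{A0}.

0.293

C_A = C_{A0}(1−X) = 0.6250 mol/L.
Both paths are first order in A, so the instantaneous fraction to P is constant: dC_P/d(−C_A) = k₁/(k₁+k₂) = 0.7343.
C_P = 0.7343·(C_{A0}−C_A) = 0.7343×0.4150 = 0.305 mol/L.
Y_P = C_P/C_{A0} = 0.3047/1.04 = 0.293.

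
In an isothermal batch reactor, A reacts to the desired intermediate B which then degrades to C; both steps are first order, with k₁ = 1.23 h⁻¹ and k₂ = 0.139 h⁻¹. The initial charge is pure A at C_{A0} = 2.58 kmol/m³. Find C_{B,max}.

1.95 kmol/m³

Evaluating C_B at t_opt = ln(k₂/k₁)/(k₂−k₁) gives C_{B,max}/C_{A0} = (k₁/k₂)^[k₂/(k₂−k₁)].
= (1.23/0.139)^(0.139/(0.139−1.23)) = (8.849)^(-0.1274) = 0.7575.
C_{B,max} = 0.7575×2.58 = 1.95 kmol/m³.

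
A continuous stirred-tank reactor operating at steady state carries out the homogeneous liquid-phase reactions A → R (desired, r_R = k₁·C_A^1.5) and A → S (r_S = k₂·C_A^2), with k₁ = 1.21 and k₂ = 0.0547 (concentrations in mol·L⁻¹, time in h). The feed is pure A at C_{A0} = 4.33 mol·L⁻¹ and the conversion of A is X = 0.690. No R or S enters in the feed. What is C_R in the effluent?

Exit C_A = C_{A0}(1−X) = 4.33×0.310 = 1.342 mol·L⁻¹.
In a CSTR the entire volume is at exit conditions, so r_R = 1.21×1.342^1.5 = 1.882 and r_S = 0.0547×1.342^2 = 0.09856.
Fraction of consumed A going to R: r_R/(r_R+r_S) = 0.9502.
C_R = 0.9502·C_{A0}·X = 0.9502×4.33×0.690 = 2.84 mol·L⁻¹.

2.84 mol·L⁻¹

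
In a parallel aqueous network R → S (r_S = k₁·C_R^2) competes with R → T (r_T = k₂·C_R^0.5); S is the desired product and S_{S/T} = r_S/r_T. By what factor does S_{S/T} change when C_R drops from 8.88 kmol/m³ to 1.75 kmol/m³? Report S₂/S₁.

0.0875

S_{S/T} = (k₁/k₂)·C_R^1.5, so S₂/S₁ = (C_{R,2}/C_{R,1})^1.5.
= (1.75/8.88)^1.5 = (0.1971)^1.5 = 0.0875.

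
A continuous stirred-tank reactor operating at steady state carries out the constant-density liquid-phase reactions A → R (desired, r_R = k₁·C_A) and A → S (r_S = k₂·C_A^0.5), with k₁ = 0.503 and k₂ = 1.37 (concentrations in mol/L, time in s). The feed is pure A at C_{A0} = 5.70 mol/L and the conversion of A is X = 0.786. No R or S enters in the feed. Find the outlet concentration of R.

1.29 mol/L

Exit C_A = C_{A0}(1−X) = 5.70×0.214 = 1.220 mol/L.
A CSTR operates uniformly at the exit composition, giving r_R = 0.6136 and r_S = 1.513 (each k·C_A^n at C_A = 1.220).
Fraction of consumed A going to R: r_R/(r_R+r_S) = 0.2885.
C_R = 0.2885·C_{A0}·X = 0.2885×5.70×0.786 = 1.29 mol/L.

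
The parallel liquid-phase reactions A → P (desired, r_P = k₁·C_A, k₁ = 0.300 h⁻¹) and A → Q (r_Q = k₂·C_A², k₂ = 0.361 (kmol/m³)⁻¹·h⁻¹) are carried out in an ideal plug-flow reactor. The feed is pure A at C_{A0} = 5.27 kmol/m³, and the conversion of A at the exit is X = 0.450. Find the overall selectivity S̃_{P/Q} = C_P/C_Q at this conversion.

C_A = C_{A0}(1−X) = 2.898 kmol/m³.
Along a PFR/batch, dC_P/dC_A = −r_P/(r_P+r_Q) = −k₁/(k₁+k₂·C_A).
Integrating from C_{A0} to C_A: C_P = (0.300/0.361)·ln[(0.300+0.361·5.27)/(0.300+0.361·2.90)] = 0.8310·ln(2.202/1.346) = 0.4090 kmol/m³.
C_Q = (C_{A0}−C_A)−C_P = 1.962 kmol/m³; S̃_{P/Q} = 0.4090/1.962 = 0.208.

0.208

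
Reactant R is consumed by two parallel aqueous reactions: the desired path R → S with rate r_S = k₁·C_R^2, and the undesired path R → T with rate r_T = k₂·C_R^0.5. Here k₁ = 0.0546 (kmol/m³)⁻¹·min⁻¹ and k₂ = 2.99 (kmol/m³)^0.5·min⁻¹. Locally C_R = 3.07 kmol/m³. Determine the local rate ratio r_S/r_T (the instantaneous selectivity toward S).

0.0982

S_{S/T} = r_S/r_T = (k₁·C_R^2)/(k₂·C_R^0.5) = (k₁/k₂)·C_R^1.5.
= (0.0546×3.070^2) / (2.99×3.070^0.5) = 0.5146/5.239 = 0.0982.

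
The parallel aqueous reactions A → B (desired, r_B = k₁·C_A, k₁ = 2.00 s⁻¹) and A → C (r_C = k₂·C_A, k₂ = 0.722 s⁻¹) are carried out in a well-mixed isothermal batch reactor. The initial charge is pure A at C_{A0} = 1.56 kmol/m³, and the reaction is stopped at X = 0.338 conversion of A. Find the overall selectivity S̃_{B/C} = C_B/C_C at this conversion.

C_A = C_{A0}(1−X) = 1.033 kmol/m³.
Both paths are first order in A, so the instantaneous fraction to B is constant: dC_B/d(−C_A) = k₁/(k₁+k₂) = 0.7348.
C_B = 0.7348·(C_{A0}−C_A) = 0.7348×0.5273 = 0.387 kmol/m³.
C_C = (C_{A0}−C_A)−C_B = 0.1399 kmol/m³; S̃_{B/C} = 0.3874/0.1399 = 2.77.

2.77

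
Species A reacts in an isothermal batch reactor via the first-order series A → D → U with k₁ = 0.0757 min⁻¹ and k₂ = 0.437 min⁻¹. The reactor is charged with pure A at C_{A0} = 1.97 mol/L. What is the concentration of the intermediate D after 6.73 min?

0.226 mol/L

The intermediate concentration in a first-order A→B→C sequence is C_D = k₁C_{A0}(e^(−k₁t) − e^(−k₂t))/(k₂−k₁).
e^(−k₁t) = e^(−0.0757×6.73) = e^(−0.5095) = 0.6008; e^(−k₂t) = e^(−2.941) = 0.05281.
C_D = 0.0757×1.97/(0.437−0.0757) × (0.6008−0.05281) = 0.4128×0.5480 = 0.2262 mol/L.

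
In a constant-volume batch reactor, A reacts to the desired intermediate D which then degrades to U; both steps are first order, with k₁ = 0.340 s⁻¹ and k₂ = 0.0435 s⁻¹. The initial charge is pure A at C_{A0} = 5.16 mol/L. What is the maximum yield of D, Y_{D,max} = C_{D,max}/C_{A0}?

0.740

Evaluating C_D at t_opt = ln(k₂/k₁)/(k₂−k₁) gives C_{D,max}/C_{A0} = (k₁/k₂)^[k₂/(k₂−k₁)].
= (0.340/0.0435)^(0.0435/(0.0435−0.340)) = (7.816)^(-0.1467) = 0.7396.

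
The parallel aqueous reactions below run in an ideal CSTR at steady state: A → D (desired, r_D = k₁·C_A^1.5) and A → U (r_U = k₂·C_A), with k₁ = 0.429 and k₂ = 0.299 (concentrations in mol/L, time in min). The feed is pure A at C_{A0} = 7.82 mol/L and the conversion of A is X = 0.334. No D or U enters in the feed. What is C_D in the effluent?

Exit C_A = C_{A0}(1−X) = 7.82×0.666 = 5.208 mol/L.
In a CSTR the entire volume is at exit conditions, so r_D = 0.429×5.208^1.5 = 5.099 and r_U = 0.299×5.208 = 1.557.
Fraction of consumed A going to D: r_D/(r_D+r_U) = 0.7660.
C_D = 0.7660·C_{A0}·X = 0.7660×7.82×0.334 = 2.00 mol/L.

2.00 mol/L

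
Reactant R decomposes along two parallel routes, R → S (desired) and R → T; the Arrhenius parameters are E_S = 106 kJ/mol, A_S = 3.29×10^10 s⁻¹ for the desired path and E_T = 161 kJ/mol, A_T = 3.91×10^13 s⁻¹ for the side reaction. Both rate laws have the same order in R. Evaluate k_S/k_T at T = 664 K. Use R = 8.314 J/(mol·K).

17.9

Since both paths have the same order in R, the concentration cancels and S_{S/T} = k_S/k_T = (A_S/A_T)·exp[(E_T−E_S)/(RT)].
(E_T−E_S)/(RT) = (161−106)×10³/(8.314×664) = 55000/5520 = 9.963.
k_S/k_T = (3.29×10^10/3.91×10^13)·exp(9.963) = 8.414×10^-4 × 21224 = 17.9.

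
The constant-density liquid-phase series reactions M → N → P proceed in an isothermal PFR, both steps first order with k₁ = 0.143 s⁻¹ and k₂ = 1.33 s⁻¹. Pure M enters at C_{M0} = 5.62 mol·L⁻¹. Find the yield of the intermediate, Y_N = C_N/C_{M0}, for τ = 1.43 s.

The intermediate concentration in a first-order A→B→C sequence is C_N = k₁C_{M0}(e^(−k₁τ) − e^(−k₂τ))/(k₂−k₁).
e^(−k₁τ) = e^(−0.143×1.43) = e^(−0.2045) = 0.8151; e^(−k₂τ) = e^(−1.902) = 0.1493.
C_N = 0.143×5.62/(1.33−0.143) × (0.8151−0.1493) = 0.6771×0.6658 = 0.4508 mol·L⁻¹.
Y_N = C_N/C_{M0} = 0.4508/5.62 = 0.0802.

0.0802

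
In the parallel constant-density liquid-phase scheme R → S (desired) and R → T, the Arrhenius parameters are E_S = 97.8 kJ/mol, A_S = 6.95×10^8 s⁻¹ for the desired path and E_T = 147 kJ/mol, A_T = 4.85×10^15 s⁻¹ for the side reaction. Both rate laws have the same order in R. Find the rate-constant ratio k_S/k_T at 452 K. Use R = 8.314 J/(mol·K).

0.0695

Since both paths have the same order in R, the concentration cancels and S_{S/T} = k_S/k_T = (A_S/A_T)·exp[(E_T−E_S)/(RT)].
(E_T−E_S)/(RT) = (147−97.8)×10³/(8.314×452) = 49200/3758 = 13.09.
k_S/k_T = (6.95×10^8/4.85×10^15)·exp(13.09) = 1.433×10^-7 × 4.852×10^5 = 0.0695.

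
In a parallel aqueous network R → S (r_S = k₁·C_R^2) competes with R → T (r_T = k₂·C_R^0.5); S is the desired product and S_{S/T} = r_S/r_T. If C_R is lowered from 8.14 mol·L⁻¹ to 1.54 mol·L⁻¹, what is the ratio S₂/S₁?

S_{S/T} = (k₁/k₂)·C_R^1.5, so S₂/S₁ = (C_{R,2}/C_{R,1})^1.5.
= (1.54/8.14)^1.5 = (0.1892)^1.5 = 0.0823.
Selectivity toward S falls as C_R falls — high-concentration operation is favoured.

0.0823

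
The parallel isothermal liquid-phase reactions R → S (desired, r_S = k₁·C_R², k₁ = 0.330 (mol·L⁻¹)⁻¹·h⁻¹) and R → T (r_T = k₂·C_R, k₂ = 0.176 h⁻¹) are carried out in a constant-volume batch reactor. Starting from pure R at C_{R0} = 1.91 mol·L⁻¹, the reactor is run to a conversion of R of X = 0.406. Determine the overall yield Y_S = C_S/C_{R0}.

C_R = C_{R0}(1−X) = 1.135 mol·L⁻¹.
Along a PFR/batch, dC_T/dC_R = −r_T/(r_S+r_T) = −k₂/(k₂+k₁·C_R).
Integrating from C_{R0} to C_R: C_T = (0.176/0.330)·ln[(0.176+0.330·1.91)/(0.176+0.330·1.13)] = 0.5333·ln(0.8063/0.5504) = 0.2036 mol·L⁻¹.
Then C_S = (C_{R0}−C_R) − C_T = 0.7755 − 0.2036 = 0.5718 mol·L⁻¹.
Y_S = C_S/C_{R0} = 0.5718/1.91 = 0.299.

0.299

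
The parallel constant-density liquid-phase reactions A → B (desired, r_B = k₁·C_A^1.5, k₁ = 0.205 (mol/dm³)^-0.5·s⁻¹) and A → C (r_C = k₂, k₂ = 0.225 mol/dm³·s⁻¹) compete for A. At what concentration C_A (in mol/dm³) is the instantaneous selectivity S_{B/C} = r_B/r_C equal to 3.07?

2.25 mol/dm³

S_{B/C} = (k₁/k₂)·C_A^1.5 ⇒ C_A = (S·k₂/k₁)^(1/1.5).
= (3.07×0.225/0.205)^(0.6667) = (3.370)^(0.6667) = 2.25 mol/dm³.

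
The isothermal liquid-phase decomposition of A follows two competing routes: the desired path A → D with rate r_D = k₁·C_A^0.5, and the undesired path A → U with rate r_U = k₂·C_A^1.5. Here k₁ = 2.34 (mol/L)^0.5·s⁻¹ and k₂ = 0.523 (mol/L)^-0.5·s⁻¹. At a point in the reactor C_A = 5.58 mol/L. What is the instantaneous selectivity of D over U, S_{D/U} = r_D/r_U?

S_{D/U} = r_D/r_U = (k₁·C_A^0.5)/(k₂·C_A^1.5) = (k₁/k₂)·C_A⁻¹.
= (2.34×5.580^0.5) / (0.523×5.580^1.5) = 5.528/6.894 = 0.802.
The undesired path is higher order in A, so low C_A (CSTR or dilute feed) favours D.

0.802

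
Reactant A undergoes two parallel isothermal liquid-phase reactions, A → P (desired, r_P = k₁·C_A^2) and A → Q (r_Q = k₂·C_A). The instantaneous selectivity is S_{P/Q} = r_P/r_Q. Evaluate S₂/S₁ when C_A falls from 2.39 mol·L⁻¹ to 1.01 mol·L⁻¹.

S_{P/Q} = (k₁/k₂)·C_A, so S₂/S₁ = (C_{A,2}/C_{A,1}).
= 1.01/2.39 = 0.423.

0.423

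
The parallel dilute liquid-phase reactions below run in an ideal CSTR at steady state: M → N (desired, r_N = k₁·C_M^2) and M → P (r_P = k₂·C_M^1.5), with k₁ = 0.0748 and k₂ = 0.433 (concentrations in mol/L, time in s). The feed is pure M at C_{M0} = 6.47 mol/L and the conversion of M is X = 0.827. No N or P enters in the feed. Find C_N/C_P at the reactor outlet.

0.183

Exit C_M = C_{M0}(1−X) = 6.47×0.173 = 1.119 mol/L.
A CSTR operates uniformly at the exit composition, giving r_N = 0.09371 and r_P = 0.5128 (each k·C_M^n at C_M = 1.119).
Overall selectivity = C_N/C_P = r_Nτ/(r_Pτ) = r_N/r_P = 0.183.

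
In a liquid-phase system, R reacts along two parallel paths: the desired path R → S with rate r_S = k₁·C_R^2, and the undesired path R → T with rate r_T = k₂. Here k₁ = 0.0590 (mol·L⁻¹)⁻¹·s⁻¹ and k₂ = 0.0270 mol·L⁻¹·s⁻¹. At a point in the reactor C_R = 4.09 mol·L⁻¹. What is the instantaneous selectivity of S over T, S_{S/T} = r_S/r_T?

36.6

S_{S/T} = r_S/r_T = (k₁·C_R^2)/(k₂) = (k₁/k₂)·C_R^2.
= (0.0590×4.090^2) / (0.0270) = 0.9870/0.02700 = 36.6.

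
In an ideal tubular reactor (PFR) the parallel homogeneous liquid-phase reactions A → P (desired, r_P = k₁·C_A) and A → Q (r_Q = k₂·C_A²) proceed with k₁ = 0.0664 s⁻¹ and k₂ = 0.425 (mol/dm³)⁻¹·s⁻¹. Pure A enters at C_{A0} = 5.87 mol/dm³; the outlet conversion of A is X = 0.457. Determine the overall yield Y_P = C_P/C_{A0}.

0.0157

C_A = C_{A0}(1−X) = 3.187 mol/dm³.
Along a PFR/batch, dC_P/dC_A = −r_P/(r_P+r_Q) = −k₁/(k₁+k₂·C_A).
Integrating from C_{A0} to C_A: C_P = (0.0664/0.425)·ln[(0.0664+0.425·5.87)/(0.0664+0.425·3.19)] = 0.1562·ln(2.561/1.421) = 0.09203 mol/dm³.
Y_P = C_P/C_{A0} = 0.09203/5.87 = 0.0157.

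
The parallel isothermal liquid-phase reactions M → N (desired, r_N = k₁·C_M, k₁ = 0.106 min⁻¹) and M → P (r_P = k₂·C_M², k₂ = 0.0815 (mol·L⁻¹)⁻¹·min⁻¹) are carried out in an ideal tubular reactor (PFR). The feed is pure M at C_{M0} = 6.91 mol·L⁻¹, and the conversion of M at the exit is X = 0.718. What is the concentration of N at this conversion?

1.21 mol·L⁻¹

C_M = C_{M0}(1−X) = 1.949 mol·L⁻¹.
Along a PFR/batch, dC_N/dC_M = −r_N/(r_N+r_P) = −k₁/(k₁+k₂·C_M).
Integrating from C_{M0} to C_M: C_N = (0.106/0.0815)·ln[(0.106+0.0815·6.91)/(0.106+0.0815·1.95)] = 1.301·ln(0.6692/0.2648) = 1.206 mol·L⁻¹.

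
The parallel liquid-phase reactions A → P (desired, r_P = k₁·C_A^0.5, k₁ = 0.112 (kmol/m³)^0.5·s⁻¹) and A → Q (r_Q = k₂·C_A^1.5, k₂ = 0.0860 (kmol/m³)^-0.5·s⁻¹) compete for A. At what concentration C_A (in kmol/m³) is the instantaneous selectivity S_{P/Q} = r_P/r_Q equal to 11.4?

0.114 kmol/m³

S_{P/Q} = (k₁/k₂)·C_A⁻¹ ⇒ C_A = (S·k₂/k₁)^(-1).
= (11.4×0.0860/0.112)^(-1) = (8.754)^(-1) = 0.114 kmol/m³.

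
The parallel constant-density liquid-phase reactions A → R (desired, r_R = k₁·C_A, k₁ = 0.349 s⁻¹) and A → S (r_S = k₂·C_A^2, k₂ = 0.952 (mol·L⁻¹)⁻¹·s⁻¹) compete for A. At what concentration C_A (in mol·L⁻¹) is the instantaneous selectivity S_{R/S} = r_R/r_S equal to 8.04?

S_{R/S} = (k₁/k₂)·C_A⁻¹ ⇒ C_A = (S·k₂/k₁)^(-1).
= (8.04×0.952/0.349)^(-1) = (21.93)^(-1) = 0.0456 mol·L⁻¹.

0.0456 mol·L⁻¹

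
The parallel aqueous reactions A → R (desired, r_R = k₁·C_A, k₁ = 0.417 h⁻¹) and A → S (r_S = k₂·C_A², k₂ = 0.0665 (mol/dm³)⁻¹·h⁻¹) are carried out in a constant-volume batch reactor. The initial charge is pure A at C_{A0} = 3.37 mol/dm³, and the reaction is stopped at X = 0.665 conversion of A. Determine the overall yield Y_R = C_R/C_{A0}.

0.492

C_A = C_{A0}(1−X) = 1.129 mol/dm³.
Along a PFR/batch, dC_R/dC_A = −r_R/(r_R+r_S) = −k₁/(k₁+k₂·C_A).
Integrating from C_{A0} to C_A: C_R = (0.417/0.0665)·ln[(0.417+0.0665·3.37)/(0.417+0.0665·1.13)] = 6.271·ln(0.6411/0.4921) = 1.659 mol/dm³.
Y_R = C_R/C_{A0} = 1.659/3.37 = 0.492.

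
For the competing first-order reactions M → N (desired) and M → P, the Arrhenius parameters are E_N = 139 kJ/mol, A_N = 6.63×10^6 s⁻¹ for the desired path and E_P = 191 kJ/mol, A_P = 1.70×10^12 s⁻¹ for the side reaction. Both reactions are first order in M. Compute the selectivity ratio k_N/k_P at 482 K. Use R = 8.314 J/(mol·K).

1.68

With equal orders, S_{N/P} = k_N/k_P = (A_N/A_P)·exp[(E_P−E_N)/(RT)].
(E_P−E_N)/(RT) = (191−139)×10³/(8.314×482) = 52000/4007 = 12.98.
k_N/k_P = (6.63×10^6/1.70×10^12)·exp(12.98) = 3.900×10^-6 × 4.320×10^5 = 1.68.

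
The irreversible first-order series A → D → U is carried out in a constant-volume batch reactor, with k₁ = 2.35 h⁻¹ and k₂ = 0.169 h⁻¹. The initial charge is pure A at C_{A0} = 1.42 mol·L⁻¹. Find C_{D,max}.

At the optimum, C_{D,max}/C_{A0} = (k₁/k₂)^[k₂/(k₂−k₁)].
= (2.35/0.169)^(0.169/(0.169−2.35)) = (13.91)^(-0.07749) = 0.8155.
C_{D,max} = 0.8155×1.42 = 1.16 mol·L⁻¹.

1.16 mol·L⁻¹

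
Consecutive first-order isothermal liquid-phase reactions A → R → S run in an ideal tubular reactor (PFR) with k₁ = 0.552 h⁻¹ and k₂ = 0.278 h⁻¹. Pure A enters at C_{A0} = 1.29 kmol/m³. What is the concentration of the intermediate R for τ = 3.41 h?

0.611 kmol/m³

The intermediate concentration in a first-order A→B→C sequence is C_R = k₁C_{A0}(e^(−k₁τ) − e^(−k₂τ))/(k₂−k₁).
e^(−k₁τ) = e^(−0.552×3.41) = e^(−1.882) = 0.1522; e^(−k₂τ) = e^(−0.9480) = 0.3875.
C_R = 0.552×1.29/(0.278−0.552) × (0.1522−0.3875) = (-2.599)×(-0.2353) = 0.6115 kmol/m³.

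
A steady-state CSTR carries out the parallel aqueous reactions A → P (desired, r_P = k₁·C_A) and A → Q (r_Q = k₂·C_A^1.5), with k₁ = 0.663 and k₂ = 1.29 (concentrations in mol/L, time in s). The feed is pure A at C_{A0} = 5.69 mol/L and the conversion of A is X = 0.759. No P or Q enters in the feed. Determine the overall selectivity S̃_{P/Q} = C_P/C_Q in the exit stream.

0.439

Exit C_A = C_{A0}(1−X) = 5.69×0.241 = 1.371 mol/L.
A CSTR operates uniformly at the exit composition, giving r_P = 0.9092 and r_Q = 2.071 (each k·C_A^n at C_A = 1.371).
Overall selectivity = C_P/C_Q = r_Pτ/(r_Qτ) = r_P/r_Q = 0.439.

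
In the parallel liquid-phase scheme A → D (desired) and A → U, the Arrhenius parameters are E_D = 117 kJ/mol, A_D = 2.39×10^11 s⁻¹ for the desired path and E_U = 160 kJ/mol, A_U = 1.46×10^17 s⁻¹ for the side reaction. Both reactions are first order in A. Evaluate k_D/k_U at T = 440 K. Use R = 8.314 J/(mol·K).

k_D/k_U = (A_D/A_U)·exp[−(E_D−E_U)/(RT)] = (A_D/A_U)·exp[(E_U−E_D)/(RT)].
(E_U−E_D)/(RT) = (160−117)×10³/(8.314×440) = 43000/3658 = 11.75.
k_D/k_U = (2.39×10^11/1.46×10^17)·exp(11.75) = 1.637×10^-6 × 1.273×10^5 = 0.208.
Since E_D < E_U, lowering the temperature improves selectivity toward D.

0.208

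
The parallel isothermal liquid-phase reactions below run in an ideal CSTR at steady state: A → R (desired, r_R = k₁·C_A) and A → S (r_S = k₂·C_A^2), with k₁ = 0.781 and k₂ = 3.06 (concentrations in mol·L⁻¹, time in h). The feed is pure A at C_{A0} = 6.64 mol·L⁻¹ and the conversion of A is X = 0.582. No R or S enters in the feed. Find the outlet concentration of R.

Exit C_A = C_{A0}(1−X) = 6.64×0.418 = 2.776 mol·L⁻¹.
A CSTR operates uniformly at the exit composition, giving r_R = 2.168 and r_S = 23.57 (each k·C_A^n at C_A = 2.776).
Fraction of consumed A going to R: r_R/(r_R+r_S) = 0.08421.
C_R = 0.08421·C_{A0}·X = 0.08421×6.64×0.582 = 0.325 mol·L⁻¹.

0.325 mol·L⁻¹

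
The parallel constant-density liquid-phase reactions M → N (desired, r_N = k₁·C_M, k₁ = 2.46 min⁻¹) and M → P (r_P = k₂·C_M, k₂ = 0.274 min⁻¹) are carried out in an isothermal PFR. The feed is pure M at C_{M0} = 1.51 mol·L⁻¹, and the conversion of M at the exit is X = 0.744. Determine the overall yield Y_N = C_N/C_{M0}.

C_M = C_{M0}(1−X) = 0.3866 mol·L⁻¹.
Both paths are first order in M, so the instantaneous fraction to N is constant: dC_N/d(−C_M) = k₁/(k₁+k₂) = 0.8998.
C_N = 0.8998·(C_{M0}−C_M) = 0.8998×1.123 = 1.01 mol·L⁻¹.
Y_N = C_N/C_{M0} = 1.011/1.51 = 0.669.

0.669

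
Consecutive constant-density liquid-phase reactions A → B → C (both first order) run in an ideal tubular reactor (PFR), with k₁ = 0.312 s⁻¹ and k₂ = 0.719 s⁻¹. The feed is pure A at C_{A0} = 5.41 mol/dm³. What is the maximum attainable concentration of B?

Evaluating C_B at τ_opt = ln(k₂/k₁)/(k₂−k₁) gives C_{B,max}/C_{A0} = (k₁/k₂)^[k₂/(k₂−k₁)].
= (0.312/0.719)^(0.719/(0.719−0.312)) = (0.4339)^(1.767) = 0.2288.
C_{B,max} = 0.2288×5.41 = 1.24 mol/dm³.

1.24 mol/dm³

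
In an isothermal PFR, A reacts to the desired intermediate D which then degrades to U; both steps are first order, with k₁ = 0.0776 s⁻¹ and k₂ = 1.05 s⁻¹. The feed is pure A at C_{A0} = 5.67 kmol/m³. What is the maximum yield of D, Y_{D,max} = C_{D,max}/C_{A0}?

0.0600

At the optimum, C_{D,max}/C_{A0} = (k₁/k₂)^[k₂/(k₂−k₁)].
= (0.0776/1.05)^(1.05/(1.05−0.0776)) = (0.07390)^(1.080) = 0.06003.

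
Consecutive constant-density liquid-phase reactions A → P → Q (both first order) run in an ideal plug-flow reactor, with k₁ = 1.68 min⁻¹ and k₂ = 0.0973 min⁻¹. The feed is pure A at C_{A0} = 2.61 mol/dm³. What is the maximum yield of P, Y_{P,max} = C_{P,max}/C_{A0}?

For a first-order series the maximum intermediate yield is C_{P,max}/C_{A0} = (k₁/k₂)^[k₂/(k₂−k₁)].
= (1.68/0.0973)^(0.0973/(0.0973−1.68)) = (17.27)^(-0.06148) = 0.8393.

0.839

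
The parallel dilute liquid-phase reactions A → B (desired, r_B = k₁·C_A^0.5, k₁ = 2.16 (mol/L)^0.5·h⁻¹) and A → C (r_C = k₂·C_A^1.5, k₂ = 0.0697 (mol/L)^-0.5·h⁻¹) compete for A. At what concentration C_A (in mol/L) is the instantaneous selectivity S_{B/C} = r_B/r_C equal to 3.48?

8.91 mol/L

S_{B/C} = (k₁/k₂)·C_A⁻¹ ⇒ C_A = (S·k₂/k₁)^(-1).
= (3.48×0.0697/2.16)^(-1) = (0.1123)^(-1) = 8.91 mol/L.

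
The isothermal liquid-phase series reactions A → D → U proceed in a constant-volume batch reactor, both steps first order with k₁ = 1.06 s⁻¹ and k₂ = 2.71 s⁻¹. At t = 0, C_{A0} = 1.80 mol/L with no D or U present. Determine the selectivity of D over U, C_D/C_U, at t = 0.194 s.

3.36

The intermediate concentration in a first-order A→B→C sequence is C_D = k₁C_{A0}(e^(−k₁t) − e^(−k₂t))/(k₂−k₁).
e^(−k₁t) = e^(−1.06×0.194) = e^(−0.2056) = 0.8141; e^(−k₂t) = e^(−0.5257) = 0.5911.
C_D = 1.06×1.80/(2.71−1.06) × (0.8141−0.5911) = 1.156×0.2230 = 0.2579 mol/L.
C_A = C_{A0}e^(−k₁t) = 1.465 mol/L, so C_U = C_{A0}−C_A−C_D = 0.07669 mol/L; C_D/C_U = 3.36.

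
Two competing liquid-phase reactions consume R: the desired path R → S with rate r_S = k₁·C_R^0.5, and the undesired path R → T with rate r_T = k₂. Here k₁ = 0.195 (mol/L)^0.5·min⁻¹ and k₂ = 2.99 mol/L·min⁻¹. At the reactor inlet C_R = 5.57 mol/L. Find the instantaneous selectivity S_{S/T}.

0.154

S_{S/T} = r_S/r_T = (k₁·C_R^0.5)/(k₂) = (k₁/k₂)·C_R^0.5.
= (0.195×5.570^0.5) / (2.99) = 0.4602/2.990 = 0.154.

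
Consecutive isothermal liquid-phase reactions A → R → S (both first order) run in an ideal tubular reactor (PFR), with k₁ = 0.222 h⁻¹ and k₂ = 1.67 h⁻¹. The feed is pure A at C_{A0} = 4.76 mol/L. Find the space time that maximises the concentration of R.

1.39 h

Setting dC_R/dτ = 0 gives τ_opt = ln(k₂/k₁)/(k₂−k₁).
= ln(1.67/0.222)/(1.67−0.222) = ln(7.523)/1.448 = 2.018/1.448 = 1.39 h.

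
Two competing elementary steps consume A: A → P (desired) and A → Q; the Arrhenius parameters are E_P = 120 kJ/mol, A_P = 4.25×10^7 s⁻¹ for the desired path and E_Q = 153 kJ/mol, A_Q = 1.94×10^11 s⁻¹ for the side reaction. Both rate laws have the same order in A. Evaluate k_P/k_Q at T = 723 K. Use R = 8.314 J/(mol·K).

0.0531

With equal orders, S_{P/Q} = k_P/k_Q = (A_P/A_Q)·exp[(E_Q−E_P)/(RT)].
(E_Q−E_P)/(RT) = (153−120)×10³/(8.314×723) = 33000/6011 = 5.490.
k_P/k_Q = (4.25×10^7/1.94×10^11)·exp(5.490) = 2.191×10^-4 × 242.2 = 0.0531.
Since E_P < E_Q, lowering the temperature improves selectivity toward P.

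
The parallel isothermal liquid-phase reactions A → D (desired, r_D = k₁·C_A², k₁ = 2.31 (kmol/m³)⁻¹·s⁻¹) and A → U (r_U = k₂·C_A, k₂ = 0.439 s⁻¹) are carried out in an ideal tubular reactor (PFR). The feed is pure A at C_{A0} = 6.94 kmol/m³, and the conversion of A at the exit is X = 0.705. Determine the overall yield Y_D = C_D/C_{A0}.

C_A = C_{A0}(1−X) = 2.047 kmol/m³.
Along a PFR/batch, dC_U/dC_A = −r_U/(r_D+r_U) = −k₂/(k₂+k₁·C_A).
Integrating from C_{A0} to C_A: C_U = (0.439/2.31)·ln[(0.439+2.31·6.94)/(0.439+2.31·2.05)] = 0.1900·ln(16.47/5.168) = 0.2203 kmol/m³.
Then C_D = (C_{A0}−C_A) − C_U = 4.893 − 0.2203 = 4.672 kmol/m³.
Y_D = C_D/C_{A0} = 4.672/6.94 = 0.673.

0.673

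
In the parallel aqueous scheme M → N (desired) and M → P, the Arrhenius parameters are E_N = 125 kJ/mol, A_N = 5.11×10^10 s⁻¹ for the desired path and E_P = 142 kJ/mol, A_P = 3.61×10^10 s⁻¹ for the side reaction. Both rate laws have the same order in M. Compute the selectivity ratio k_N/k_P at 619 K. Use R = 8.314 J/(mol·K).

Since both paths have the same order in M, the concentration cancels and S_{N/P} = k_N/k_P = (A_N/A_P)·exp[(E_P−E_N)/(RT)].
(E_P−E_N)/(RT) = (142−125)×10³/(8.314×619) = 17000/5146 = 3.303.
k_N/k_P = (5.11×10^10/3.61×10^10)·exp(3.303) = 1.416 × 27.20 = 38.5.
Since E_N < E_P, lowering the temperature improves selectivity toward N.

38.5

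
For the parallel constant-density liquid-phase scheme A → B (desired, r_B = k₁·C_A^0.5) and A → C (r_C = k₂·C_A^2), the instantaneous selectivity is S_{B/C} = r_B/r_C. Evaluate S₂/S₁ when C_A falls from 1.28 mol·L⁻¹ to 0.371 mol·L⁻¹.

S_{B/C} = (k₁/k₂)·C_A^-1.5, so S₂/S₁ = (C_{A,2}/C_{A,1})^-1.5.
= (0.371/1.28)^(-1.5) = (0.2898)^(-1.5) = 6.41.
Selectivity toward B rises as C_A falls — low-concentration operation is favoured.

6.41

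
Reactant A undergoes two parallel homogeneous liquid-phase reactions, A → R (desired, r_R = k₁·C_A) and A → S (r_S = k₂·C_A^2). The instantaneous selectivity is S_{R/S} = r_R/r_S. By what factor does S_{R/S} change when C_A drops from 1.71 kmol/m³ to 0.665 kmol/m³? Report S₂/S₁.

2.57

S_{R/S} = (k₁/k₂)·C_A⁻¹, so S₂/S₁ = (C_{A,2}/C_{A,1})⁻¹.
= 1.71/0.665 = 2.57.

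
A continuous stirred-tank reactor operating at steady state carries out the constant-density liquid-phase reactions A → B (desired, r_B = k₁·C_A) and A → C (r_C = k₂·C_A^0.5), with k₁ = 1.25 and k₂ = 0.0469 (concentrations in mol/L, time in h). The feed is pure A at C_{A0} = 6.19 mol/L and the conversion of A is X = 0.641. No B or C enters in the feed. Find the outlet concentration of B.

3.87 mol/L

Exit C_A = C_{A0}(1−X) = 6.19×0.359 = 2.222 mol/L.
In a CSTR the entire volume is at exit conditions, so r_B = 1.25×2.222 = 2.778 and r_C = 0.0469×2.222^0.5 = 0.06991.
Fraction of consumed A going to B: r_B/(r_B+r_C) = 0.9754.
C_B = 0.9754·C_{A0}·X = 0.9754×6.19×0.641 = 3.87 mol/L.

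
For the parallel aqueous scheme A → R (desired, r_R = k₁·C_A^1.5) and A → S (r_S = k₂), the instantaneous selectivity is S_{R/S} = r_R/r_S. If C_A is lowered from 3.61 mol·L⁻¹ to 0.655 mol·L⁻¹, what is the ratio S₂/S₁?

0.0773

S_{R/S} = (k₁/k₂)·C_A^1.5, so S₂/S₁ = (C_{A,2}/C_{A,1})^1.5.
= (0.655/3.61)^1.5 = (0.1814)^1.5 = 0.0773.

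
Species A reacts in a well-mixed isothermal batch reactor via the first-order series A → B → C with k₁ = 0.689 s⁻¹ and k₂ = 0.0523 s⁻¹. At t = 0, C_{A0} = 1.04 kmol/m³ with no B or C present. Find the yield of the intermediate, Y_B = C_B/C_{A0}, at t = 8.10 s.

The intermediate concentration in a first-order A→B→C sequence is C_B = k₁C_{A0}(e^(−k₁t) − e^(−k₂t))/(k₂−k₁).
e^(−k₁t) = e^(−0.689×8.10) = e^(−5.581) = 0.003769; e^(−k₂t) = e^(−0.4236) = 0.6547.
C_B = 0.689×1.04/(0.0523−0.689) × (0.003769−0.6547) = (-1.125)×(-0.6509) = 0.7325 kmol/m³.
Y_B = C_B/C_{A0} = 0.7325/1.04 = 0.704.

0.704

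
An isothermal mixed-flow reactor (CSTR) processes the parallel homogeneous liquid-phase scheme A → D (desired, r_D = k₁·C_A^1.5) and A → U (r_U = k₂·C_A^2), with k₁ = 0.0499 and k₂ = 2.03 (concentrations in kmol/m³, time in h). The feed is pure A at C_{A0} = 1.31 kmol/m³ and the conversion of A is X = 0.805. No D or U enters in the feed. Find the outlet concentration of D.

0.0489 kmol/m³

Exit C_A = C_{A0}(1−X) = 1.31×0.195 = 0.2554 kmol/m³.
In a CSTR the entire volume is at exit conditions, so r_D = 0.0499×0.2554^1.5 = 0.006443 and r_U = 2.03×0.2554^2 = 0.1325.
Fraction of consumed A going to D: r_D/(r_D+r_U) = 0.04638.
C_D = 0.04638·C_{A0}·X = 0.04638×1.31×0.805 = 0.0489 kmol/m³.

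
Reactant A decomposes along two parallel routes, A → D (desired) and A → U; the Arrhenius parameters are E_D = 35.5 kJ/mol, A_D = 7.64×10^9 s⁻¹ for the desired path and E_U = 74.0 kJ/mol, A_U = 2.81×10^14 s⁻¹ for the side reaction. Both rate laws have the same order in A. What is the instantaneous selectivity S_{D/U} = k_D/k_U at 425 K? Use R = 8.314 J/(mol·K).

k_D/k_U = (A_D/A_U)·exp[−(E_D−E_U)/(RT)] = (A_D/A_U)·exp[(E_U−E_D)/(RT)].
(E_U−E_D)/(RT) = (74.0−35.5)×10³/(8.314×425) = 38500/3533 = 10.90.
k_D/k_U = (7.64×10^9/2.81×10^14)·exp(10.90) = 2.719×10^-5 × 53953 = 1.47.
Since E_D < E_U, lowering the temperature improves selectivity toward D.

1.47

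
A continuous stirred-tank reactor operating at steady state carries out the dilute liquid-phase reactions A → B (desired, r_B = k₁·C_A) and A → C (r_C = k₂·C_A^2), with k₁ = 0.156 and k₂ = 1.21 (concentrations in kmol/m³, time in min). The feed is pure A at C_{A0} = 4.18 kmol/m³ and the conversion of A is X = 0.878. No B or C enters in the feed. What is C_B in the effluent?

Exit C_A = C_{A0}(1−X) = 4.18×0.122 = 0.5100 kmol/m³.
A CSTR operates uniformly at the exit composition, giving r_B = 0.07955 and r_C = 0.3147 (each k·C_A^n at C_A = 0.5100).
Fraction of consumed A going to B: r_B/(r_B+r_C) = 0.2018.
C_B = 0.2018·C_{A0}·X = 0.2018×4.18×0.878 = 0.741 kmol/m³.

0.741 kmol/m³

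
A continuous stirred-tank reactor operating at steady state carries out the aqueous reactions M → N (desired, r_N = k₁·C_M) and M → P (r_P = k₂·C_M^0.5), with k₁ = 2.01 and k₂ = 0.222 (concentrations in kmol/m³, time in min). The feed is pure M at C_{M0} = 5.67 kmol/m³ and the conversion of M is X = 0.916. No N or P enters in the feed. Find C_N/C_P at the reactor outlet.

Exit C_M = C_{M0}(1−X) = 5.67×0.0840 = 0.4763 kmol/m³.
In a CSTR the entire volume is at exit conditions, so r_N = 2.01×0.4763 = 0.9573 and r_P = 0.222×0.4763^0.5 = 0.1532.
Overall selectivity = C_N/C_P = r_Nτ/(r_Pτ) = r_N/r_P = 6.25.

6.25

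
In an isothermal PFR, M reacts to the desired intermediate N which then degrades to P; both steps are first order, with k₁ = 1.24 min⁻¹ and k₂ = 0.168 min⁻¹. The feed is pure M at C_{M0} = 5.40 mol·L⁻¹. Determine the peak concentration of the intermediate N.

Evaluating C_N at τ_opt = ln(k₂/k₁)/(k₂−k₁) gives C_{N,max}/C_{M0} = (k₁/k₂)^[k₂/(k₂−k₁)].
= (1.24/0.168)^(0.168/(0.168−1.24)) = (7.381)^(-0.1567) = 0.7311.
C_{N,max} = 0.7311×5.40 = 3.95 mol·L⁻¹.

3.95 mol·L⁻¹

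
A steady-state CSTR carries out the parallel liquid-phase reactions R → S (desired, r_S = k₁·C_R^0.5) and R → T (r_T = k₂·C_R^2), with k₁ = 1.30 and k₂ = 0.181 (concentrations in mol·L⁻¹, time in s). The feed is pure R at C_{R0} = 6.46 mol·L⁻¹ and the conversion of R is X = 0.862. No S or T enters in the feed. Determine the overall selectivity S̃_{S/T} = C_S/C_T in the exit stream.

Exit C_R = C_{R0}(1−X) = 6.46×0.138 = 0.8915 mol·L⁻¹.
A CSTR operates uniformly at the exit composition, giving r_S = 1.227 and r_T = 0.1438 (each k·C_R^n at C_R = 0.8915).
Overall selectivity = C_S/C_T = r_Sτ/(r_Tτ) = r_S/r_T = 8.53.

8.53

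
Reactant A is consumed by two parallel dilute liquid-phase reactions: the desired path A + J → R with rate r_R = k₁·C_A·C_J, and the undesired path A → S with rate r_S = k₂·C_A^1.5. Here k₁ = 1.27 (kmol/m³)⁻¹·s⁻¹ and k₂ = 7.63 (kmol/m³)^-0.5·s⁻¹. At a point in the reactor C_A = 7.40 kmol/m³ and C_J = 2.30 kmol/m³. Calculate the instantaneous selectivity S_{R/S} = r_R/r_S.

0.141

S_{R/S} = r_R/r_S = (k₁·C_A·C_J)/(k₂·C_A^1.5) = (k₁/k₂)·C_A^-0.5·C_J.
= (1.27×7.400×2.300) / (7.63×7.400^1.5) = 21.62/153.6 = 0.141.
The undesired path is higher order in A, so low C_A (CSTR or dilute feed) favours R.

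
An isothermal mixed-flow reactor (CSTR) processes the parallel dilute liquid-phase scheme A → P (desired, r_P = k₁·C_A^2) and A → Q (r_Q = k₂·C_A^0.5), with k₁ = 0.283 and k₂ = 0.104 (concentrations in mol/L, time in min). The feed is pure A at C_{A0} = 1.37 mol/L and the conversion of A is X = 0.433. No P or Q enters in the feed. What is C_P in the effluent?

Exit C_A = C_{A0}(1−X) = 1.37×0.567 = 0.7768 mol/L.
Rates in a CSTR are evaluated at the outlet concentration: r_P = 0.283×0.7768^2 = 0.1708, r_Q = 0.104×0.7768^0.5 = 0.09166.
Fraction of consumed A going to P: r_P/(r_P+r_Q) = 0.6507.
C_P = 0.6507·C_{A0}·X = 0.6507×1.37×0.433 = 0.386 mol/L.

0.386 mol/L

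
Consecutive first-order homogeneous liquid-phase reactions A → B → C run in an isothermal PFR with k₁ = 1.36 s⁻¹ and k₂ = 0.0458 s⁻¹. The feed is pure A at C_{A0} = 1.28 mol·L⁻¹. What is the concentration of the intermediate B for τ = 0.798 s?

For first-order series with pure A initially, C_B(τ) = k₁C_{A0}/(k₂−k₁)·(e^(−k₁τ) − e^(−k₂τ)).
e^(−k₁τ) = e^(−1.36×0.798) = e^(−1.085) = 0.3378; e^(−k₂τ) = e^(−0.03655) = 0.9641.
C_B = 1.36×1.28/(0.0458−1.36) × (0.3378−0.9641) = (-1.325)×(-0.6263) = 0.8296 mol·L⁻¹.

0.830 mol·L⁻¹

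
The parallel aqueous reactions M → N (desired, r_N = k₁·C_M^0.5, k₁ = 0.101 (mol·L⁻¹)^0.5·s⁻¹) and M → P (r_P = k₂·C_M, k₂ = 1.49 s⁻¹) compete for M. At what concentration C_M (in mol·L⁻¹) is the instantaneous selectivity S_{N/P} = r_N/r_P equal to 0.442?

S_{N/P} = (k₁/k₂)·C_M^-0.5 ⇒ C_M = (S·k₂/k₁)^(-2).
= (0.442×1.49/0.101)^(-2) = (6.521)^(-2) = 0.0235 mol·L⁻¹.

0.0235 mol·L⁻¹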